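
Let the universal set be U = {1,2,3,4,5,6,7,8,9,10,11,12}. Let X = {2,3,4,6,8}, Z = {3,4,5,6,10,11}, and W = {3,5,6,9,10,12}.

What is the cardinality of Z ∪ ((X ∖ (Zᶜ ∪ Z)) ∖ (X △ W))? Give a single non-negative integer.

6

Zᶜ = {1,2,7,8,9,12}
Zᶜ ∪ Z = {1,2,3,4,5,6,7,8,9,10,11,12}
X ∖ (Zᶜ ∪ Z) = {}
X △ W = {2,4,5,8,9,10,12}
(X ∖ (Zᶜ ∪ Z)) ∖ (X △ W) = {}
Z ∪ ((X ∖ (Zᶜ ∪ Z)) ∖ (X △ W)) = {3,4,5,6,10,11}
|Z ∪ ((X ∖ (Zᶜ ∪ Z)) ∖ (X △ W))| = 6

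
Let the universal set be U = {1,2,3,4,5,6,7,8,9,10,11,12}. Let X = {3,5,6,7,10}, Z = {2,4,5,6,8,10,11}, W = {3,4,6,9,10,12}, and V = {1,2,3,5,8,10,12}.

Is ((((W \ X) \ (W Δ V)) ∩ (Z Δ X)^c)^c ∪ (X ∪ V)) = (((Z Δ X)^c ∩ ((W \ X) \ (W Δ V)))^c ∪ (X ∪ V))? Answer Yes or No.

Yes

W \ X = {4,9,12}
W Δ V = {1,2,4,5,6,8,9}
(W \ X) \ (W Δ V) = {12}
Z Δ X = {2,3,4,7,8,11}
(Z Δ X)^c = {1,5,6,9,10,12}
((W \ X) \ (W Δ V)) ∩ (Z Δ X)^c = {12}
(((W \ X) \ (W Δ V)) ∩ (Z Δ X)^c)^c = {1,2,3,4,5,6,7,8,9,10,11}
X ∪ V = {1,2,3,5,6,7,8,10,12}
(((W \ X) \ (W Δ V)) ∩ (Z Δ X)^c)^c ∪ (X ∪ V) = {1,2,3,4,5,6,7,8,9,10,11,12}
(Z Δ X)^c ∩ ((W \ X) \ (W Δ V)) = {12}
((Z Δ X)^c ∩ ((W \ X) \ (W Δ V)))^c = {1,2,3,4,5,6,7,8,9,10,11}
((Z Δ X)^c ∩ ((W \ X) \ (W Δ V)))^c ∪ (X ∪ V) = {1,2,3,4,5,6,7,8,9,10,11,12}
Both equal {1,2,3,4,5,6,7,8,9,10,11,12}, so (((W \ X) \ (W Δ V)) ∩ (Z Δ X)^c)^c ∪ (X ∪ V) = ((Z Δ X)^c ∩ ((W \ X) \ (W Δ V)))^c ∪ (X ∪ V).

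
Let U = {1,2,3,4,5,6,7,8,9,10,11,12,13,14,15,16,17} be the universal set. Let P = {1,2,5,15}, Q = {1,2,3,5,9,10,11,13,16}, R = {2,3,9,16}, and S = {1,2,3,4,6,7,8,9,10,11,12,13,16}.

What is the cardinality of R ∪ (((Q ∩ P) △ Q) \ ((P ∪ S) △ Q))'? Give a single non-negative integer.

Q ∩ P = {1,2,5}
(Q ∩ P) △ Q = {3,9,10,11,13,16}
P ∪ S = {1,2,3,4,5,6,7,8,9,10,11,12,13,15,16}
(P ∪ S) △ Q = {4,6,7,8,12,15}
((Q ∩ P) △ Q) \ ((P ∪ S) △ Q) = {3,9,10,11,13,16}
(((Q ∩ P) △ Q) \ ((P ∪ S) △ Q))' = {1,2,4,5,6,7,8,12,14,15,17}
R ∪ (((Q ∩ P) △ Q) \ ((P ∪ S) △ Q))' = {1,2,3,4,5,6,7,8,9,12,14,15,16,17}
|R ∪ (((Q ∩ P) △ Q) \ ((P ∪ S) △ Q))'| = 14

14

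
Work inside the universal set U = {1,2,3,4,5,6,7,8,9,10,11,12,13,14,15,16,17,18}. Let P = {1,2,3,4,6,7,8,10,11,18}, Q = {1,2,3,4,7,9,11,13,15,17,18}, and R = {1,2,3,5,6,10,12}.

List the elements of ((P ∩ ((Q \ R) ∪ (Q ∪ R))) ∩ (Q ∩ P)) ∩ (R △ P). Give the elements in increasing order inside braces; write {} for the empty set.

Q \ R = {4,7,9,11,13,15,17,18}
Q ∪ R = {1,2,3,4,5,6,7,9,10,11,12,13,15,17,18}
(Q \ R) ∪ (Q ∪ R) = {1,2,3,4,5,6,7,9,10,11,12,13,15,17,18}
P ∩ ((Q \ R) ∪ (Q ∪ R)) = {1,2,3,4,6,7,10,11,18}
Q ∩ P = {1,2,3,4,7,11,18}
(P ∩ ((Q \ R) ∪ (Q ∪ R))) ∩ (Q ∩ P) = {1,2,3,4,7,11,18}
R △ P = {4,5,7,8,11,12,18}
((P ∩ ((Q \ R) ∪ (Q ∪ R))) ∩ (Q ∩ P)) ∩ (R △ P) = {4,7,11,18}

{4,7,11,18}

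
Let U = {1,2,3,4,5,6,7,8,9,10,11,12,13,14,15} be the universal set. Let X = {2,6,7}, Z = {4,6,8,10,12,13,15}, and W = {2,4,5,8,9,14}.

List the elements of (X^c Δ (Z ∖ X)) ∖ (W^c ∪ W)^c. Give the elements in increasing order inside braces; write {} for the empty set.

{1,3,5,9,11,14}

X^c = {1,3,4,5,8,9,10,11,12,13,14,15}
Z ∖ X = {4,8,10,12,13,15}
X^c Δ (Z ∖ X) = {1,3,5,9,11,14}
W^c = {1,3,6,7,10,11,12,13,15}
W^c ∪ W = {1,2,3,4,5,6,7,8,9,10,11,12,13,14,15}
(W^c ∪ W)^c = {}
(X^c Δ (Z ∖ X)) ∖ (W^c ∪ W)^c = {1,3,5,9,11,14}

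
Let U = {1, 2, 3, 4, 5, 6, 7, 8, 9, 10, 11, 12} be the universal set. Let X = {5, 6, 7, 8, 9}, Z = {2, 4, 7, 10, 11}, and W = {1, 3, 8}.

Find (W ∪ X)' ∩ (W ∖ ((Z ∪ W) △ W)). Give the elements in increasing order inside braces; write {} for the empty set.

{}

W ∪ X = {1, 3, 5, 6, 7, 8, 9}
(W ∪ X)' = {2, 4, 10, 11, 12}
Z ∪ W = {1, 2, 3, 4, 7, 8, 10, 11}
(Z ∪ W) △ W = {2, 4, 7, 10, 11}
W ∖ ((Z ∪ W) △ W) = {1, 3, 8}
(W ∪ X)' ∩ (W ∖ ((Z ∪ W) △ W)) = {}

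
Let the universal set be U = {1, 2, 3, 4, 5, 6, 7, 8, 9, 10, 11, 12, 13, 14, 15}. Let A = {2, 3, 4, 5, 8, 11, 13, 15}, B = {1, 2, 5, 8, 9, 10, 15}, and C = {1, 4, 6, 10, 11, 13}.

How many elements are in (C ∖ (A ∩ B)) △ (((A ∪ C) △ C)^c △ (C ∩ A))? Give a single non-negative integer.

7

A ∩ B = {2, 5, 8, 15}
C ∖ (A ∩ B) = {1, 4, 6, 10, 11, 13}
A ∪ C = {1, 2, 3, 4, 5, 6, 8, 10, 11, 13, 15}
(A ∪ C) △ C = {2, 3, 5, 8, 15}
((A ∪ C) △ C)^c = {1, 4, 6, 7, 9, 10, 11, 12, 13, 14}
C ∩ A = {4, 11, 13}
((A ∪ C) △ C)^c △ (C ∩ A) = {1, 6, 7, 9, 10, 12, 14}
(C ∖ (A ∩ B)) △ (((A ∪ C) △ C)^c △ (C ∩ A)) = {4, 7, 9, 11, 12, 13, 14}
|(C ∖ (A ∩ B)) △ (((A ∪ C) △ C)^c △ (C ∩ A))| = 7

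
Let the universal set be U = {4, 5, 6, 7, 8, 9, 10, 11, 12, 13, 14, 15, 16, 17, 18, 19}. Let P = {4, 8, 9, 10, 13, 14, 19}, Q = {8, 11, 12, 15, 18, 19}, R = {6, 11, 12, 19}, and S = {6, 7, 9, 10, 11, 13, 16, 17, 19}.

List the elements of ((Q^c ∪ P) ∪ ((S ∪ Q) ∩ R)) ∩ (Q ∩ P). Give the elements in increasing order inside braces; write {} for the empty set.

Q^c = {4, 5, 6, 7, 9, 10, 13, 14, 16, 17}
Q^c ∪ P = {4, 5, 6, 7, 8, 9, 10, 13, 14, 16, 17, 19}
S ∪ Q = {6, 7, 8, 9, 10, 11, 12, 13, 15, 16, 17, 18, 19}
(S ∪ Q) ∩ R = {6, 11, 12, 19}
(Q^c ∪ P) ∪ ((S ∪ Q) ∩ R) = {4, 5, 6, 7, 8, 9, 10, 11, 12, 13, 14, 16, 17, 19}
Q ∩ P = {8, 19}
((Q^c ∪ P) ∪ ((S ∪ Q) ∩ R)) ∩ (Q ∩ P) = {8, 19}

{8, 19}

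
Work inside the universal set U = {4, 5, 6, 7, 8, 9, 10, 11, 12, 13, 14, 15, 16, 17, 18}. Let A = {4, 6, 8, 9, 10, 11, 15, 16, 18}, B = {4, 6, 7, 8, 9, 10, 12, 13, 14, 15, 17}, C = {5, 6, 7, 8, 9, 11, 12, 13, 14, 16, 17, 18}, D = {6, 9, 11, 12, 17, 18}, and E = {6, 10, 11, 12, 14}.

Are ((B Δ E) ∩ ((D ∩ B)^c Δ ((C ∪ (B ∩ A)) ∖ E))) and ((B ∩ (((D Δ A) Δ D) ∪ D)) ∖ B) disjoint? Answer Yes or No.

B Δ E = {4, 7, 8, 9, 11, 13, 15, 17}
D ∩ B = {6, 9, 12, 17}
(D ∩ B)^c = {4, 5, 7, 8, 10, 11, 13, 14, 15, 16, 18}
B ∩ A = {4, 6, 8, 9, 10, 15}
C ∪ (B ∩ A) = {4, 5, 6, 7, 8, 9, 10, 11, 12, 13, 14, 15, 16, 17, 18}
(C ∪ (B ∩ A)) ∖ E = {4, 5, 7, 8, 9, 13, 15, 16, 17, 18}
(D ∩ B)^c Δ ((C ∪ (B ∩ A)) ∖ E) = {9, 10, 11, 14, 17}
(B Δ E) ∩ ((D ∩ B)^c Δ ((C ∪ (B ∩ A)) ∖ E)) = {9, 11, 17}
D Δ A = {4, 8, 10, 12, 15, 16, 17}
(D Δ A) Δ D = {4, 6, 8, 9, 10, 11, 15, 16, 18}
((D Δ A) Δ D) ∪ D = {4, 6, 8, 9, 10, 11, 12, 15, 16, 17, 18}
B ∩ (((D Δ A) Δ D) ∪ D) = {4, 6, 8, 9, 10, 12, 15, 17}
(B ∩ (((D Δ A) Δ D) ∪ D)) ∖ B = {}
{9, 11, 17} and {} share no elements.

Yes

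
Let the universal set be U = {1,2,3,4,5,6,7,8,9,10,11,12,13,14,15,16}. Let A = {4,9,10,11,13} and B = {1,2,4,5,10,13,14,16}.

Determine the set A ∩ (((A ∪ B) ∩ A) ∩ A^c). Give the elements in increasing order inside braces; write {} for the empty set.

{}

A ∪ B = {1,2,4,5,9,10,11,13,14,16}
(A ∪ B) ∩ A = {4,9,10,11,13}
A^c = {1,2,3,5,6,7,8,12,14,15,16}
((A ∪ B) ∩ A) ∩ A^c = {}
A ∩ (((A ∪ B) ∩ A) ∩ A^c) = {}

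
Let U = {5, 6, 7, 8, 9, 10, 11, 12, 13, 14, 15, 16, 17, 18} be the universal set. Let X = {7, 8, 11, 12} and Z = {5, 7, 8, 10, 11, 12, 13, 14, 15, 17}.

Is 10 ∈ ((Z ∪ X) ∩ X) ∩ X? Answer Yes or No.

10 ∈ Z and 10 ∉ X, so 10 ∈ Z ∪ X
10 ∈ (Z ∪ X) and 10 ∉ X, so 10 ∉ (Z ∪ X) ∩ X
10 ∉ ((Z ∪ X) ∩ X) and 10 ∉ X, so 10 ∉ ((Z ∪ X) ∩ X) ∩ X

No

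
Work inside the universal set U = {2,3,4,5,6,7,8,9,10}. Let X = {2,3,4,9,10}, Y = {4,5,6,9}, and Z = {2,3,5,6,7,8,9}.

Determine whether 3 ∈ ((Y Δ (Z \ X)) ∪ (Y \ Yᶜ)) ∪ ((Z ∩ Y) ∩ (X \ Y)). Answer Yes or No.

3 ∈ Z and 3 ∈ X, so 3 ∉ Z \ X
3 ∉ Y and 3 ∉ (Z \ X), so 3 ∉ Y Δ (Z \ X)
3 ∉ Y, so 3 ∈ Yᶜ
3 ∉ Y and 3 ∈ Yᶜ, so 3 ∉ Y \ Yᶜ
3 ∉ (Y Δ (Z \ X)) and 3 ∉ (Y \ Yᶜ), so 3 ∉ (Y Δ (Z \ X)) ∪ (Y \ Yᶜ)
3 ∈ Z and 3 ∉ Y, so 3 ∉ Z ∩ Y
3 ∈ X and 3 ∉ Y, so 3 ∈ X \ Y
3 ∉ (Z ∩ Y) and 3 ∈ (X \ Y), so 3 ∉ (Z ∩ Y) ∩ (X \ Y)
3 ∉ ((Y Δ (Z \ X)) ∪ (Y \ Yᶜ)) and 3 ∉ ((Z ∩ Y) ∩ (X \ Y)), so 3 ∉ ((Y Δ (Z \ X)) ∪ (Y \ Yᶜ)) ∪ ((Z ∩ Y) ∩ (X \ Y))

No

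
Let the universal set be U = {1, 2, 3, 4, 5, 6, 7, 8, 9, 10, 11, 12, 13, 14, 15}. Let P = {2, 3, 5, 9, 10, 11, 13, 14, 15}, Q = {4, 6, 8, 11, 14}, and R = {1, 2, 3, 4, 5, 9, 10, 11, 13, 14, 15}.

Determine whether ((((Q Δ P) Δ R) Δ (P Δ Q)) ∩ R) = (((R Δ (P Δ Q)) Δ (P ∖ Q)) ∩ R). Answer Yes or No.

No

Q Δ P = {2, 3, 4, 5, 6, 8, 9, 10, 13, 15}
(Q Δ P) Δ R = {1, 6, 8, 11, 14}
P Δ Q = {2, 3, 4, 5, 6, 8, 9, 10, 13, 15}
((Q Δ P) Δ R) Δ (P Δ Q) = {1, 2, 3, 4, 5, 9, 10, 11, 13, 14, 15}
(((Q Δ P) Δ R) Δ (P Δ Q)) ∩ R = {1, 2, 3, 4, 5, 9, 10, 11, 13, 14, 15}
R Δ (P Δ Q) = {1, 6, 8, 11, 14}
P ∖ Q = {2, 3, 5, 9, 10, 13, 15}
(R Δ (P Δ Q)) Δ (P ∖ Q) = {1, 2, 3, 5, 6, 8, 9, 10, 11, 13, 14, 15}
((R Δ (P Δ Q)) Δ (P ∖ Q)) ∩ R = {1, 2, 3, 5, 9, 10, 11, 13, 14, 15}
4 ∈ (((Q Δ P) Δ R) Δ (P Δ Q)) ∩ R but 4 ∉ ((R Δ (P Δ Q)) Δ (P ∖ Q)) ∩ R, so they differ.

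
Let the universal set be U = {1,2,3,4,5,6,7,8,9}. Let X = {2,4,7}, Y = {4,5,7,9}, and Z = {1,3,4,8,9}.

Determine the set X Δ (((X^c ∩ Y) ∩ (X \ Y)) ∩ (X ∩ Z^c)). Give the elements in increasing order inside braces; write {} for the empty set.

X^c = {1,3,5,6,8,9}
X^c ∩ Y = {5,9}
X \ Y = {2}
(X^c ∩ Y) ∩ (X \ Y) = {}
Z^c = {2,5,6,7}
X ∩ Z^c = {2,7}
((X^c ∩ Y) ∩ (X \ Y)) ∩ (X ∩ Z^c) = {}
X Δ (((X^c ∩ Y) ∩ (X \ Y)) ∩ (X ∩ Z^c)) = {2,4,7}

{2,4,7}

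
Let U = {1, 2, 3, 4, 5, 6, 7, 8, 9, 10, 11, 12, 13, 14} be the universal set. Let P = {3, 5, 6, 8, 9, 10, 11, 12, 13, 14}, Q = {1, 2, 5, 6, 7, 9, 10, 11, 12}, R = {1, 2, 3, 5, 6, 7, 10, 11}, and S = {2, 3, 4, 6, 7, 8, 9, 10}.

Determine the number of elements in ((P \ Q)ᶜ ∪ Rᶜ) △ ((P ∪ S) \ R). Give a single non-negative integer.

7

P \ Q = {3, 8, 13, 14}
(P \ Q)ᶜ = {1, 2, 4, 5, 6, 7, 9, 10, 11, 12}
Rᶜ = {4, 8, 9, 12, 13, 14}
(P \ Q)ᶜ ∪ Rᶜ = {1, 2, 4, 5, 6, 7, 8, 9, 10, 11, 12, 13, 14}
P ∪ S = {2, 3, 4, 5, 6, 7, 8, 9, 10, 11, 12, 13, 14}
(P ∪ S) \ R = {4, 8, 9, 12, 13, 14}
((P \ Q)ᶜ ∪ Rᶜ) △ ((P ∪ S) \ R) = {1, 2, 5, 6, 7, 10, 11}
|((P \ Q)ᶜ ∪ Rᶜ) △ ((P ∪ S) \ R)| = 7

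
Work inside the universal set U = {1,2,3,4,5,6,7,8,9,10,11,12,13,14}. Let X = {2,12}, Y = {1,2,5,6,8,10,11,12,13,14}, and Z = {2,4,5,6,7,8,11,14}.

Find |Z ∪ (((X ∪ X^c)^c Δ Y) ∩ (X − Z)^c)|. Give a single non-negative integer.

X^c = {1,3,4,5,6,7,8,9,10,11,13,14}
X ∪ X^c = {1,2,3,4,5,6,7,8,9,10,11,12,13,14}
(X ∪ X^c)^c = {}
(X ∪ X^c)^c Δ Y = {1,2,5,6,8,10,11,12,13,14}
X − Z = {12}
(X − Z)^c = {1,2,3,4,5,6,7,8,9,10,11,13,14}
((X ∪ X^c)^c Δ Y) ∩ (X − Z)^c = {1,2,5,6,8,10,11,13,14}
Z ∪ (((X ∪ X^c)^c Δ Y) ∩ (X − Z)^c) = {1,2,4,5,6,7,8,10,11,13,14}
|Z ∪ (((X ∪ X^c)^c Δ Y) ∩ (X − Z)^c)| = 11

11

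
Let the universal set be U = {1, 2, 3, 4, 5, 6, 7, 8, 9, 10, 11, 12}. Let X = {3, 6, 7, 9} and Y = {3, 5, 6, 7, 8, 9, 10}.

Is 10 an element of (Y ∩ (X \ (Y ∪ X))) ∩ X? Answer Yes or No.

No

10 ∈ Y and 10 ∉ X, so 10 ∈ Y ∪ X
10 ∉ X and 10 ∈ (Y ∪ X), so 10 ∉ X \ (Y ∪ X)
10 ∈ Y and 10 ∉ (X \ (Y ∪ X)), so 10 ∉ Y ∩ (X \ (Y ∪ X))
10 ∉ (Y ∩ (X \ (Y ∪ X))) and 10 ∉ X, so 10 ∉ (Y ∩ (X \ (Y ∪ X))) ∩ X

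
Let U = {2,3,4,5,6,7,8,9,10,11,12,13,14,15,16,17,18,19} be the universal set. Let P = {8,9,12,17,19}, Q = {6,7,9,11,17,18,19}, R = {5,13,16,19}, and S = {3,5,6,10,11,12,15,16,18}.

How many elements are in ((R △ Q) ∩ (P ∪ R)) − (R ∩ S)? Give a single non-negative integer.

3

R △ Q = {5,6,7,9,11,13,16,17,18}
P ∪ R = {5,8,9,12,13,16,17,19}
(R △ Q) ∩ (P ∪ R) = {5,9,13,16,17}
R ∩ S = {5,16}
((R △ Q) ∩ (P ∪ R)) − (R ∩ S) = {9,13,17}
|((R △ Q) ∩ (P ∪ R)) − (R ∩ S)| = 3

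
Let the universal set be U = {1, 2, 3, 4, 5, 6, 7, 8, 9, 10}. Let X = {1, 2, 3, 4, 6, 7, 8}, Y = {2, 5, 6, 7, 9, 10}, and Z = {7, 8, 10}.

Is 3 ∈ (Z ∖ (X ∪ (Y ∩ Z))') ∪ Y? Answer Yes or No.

3 ∉ Y and 3 ∉ Z, so 3 ∉ Y ∩ Z
3 ∈ X and 3 ∉ (Y ∩ Z), so 3 ∈ X ∪ (Y ∩ Z)
3 ∉ (X ∪ (Y ∩ Z))' since 3 ∈ (X ∪ (Y ∩ Z))
3 ∉ Z and 3 ∉ (X ∪ (Y ∩ Z))', so 3 ∉ Z ∖ (X ∪ (Y ∩ Z))'
3 ∉ (Z ∖ (X ∪ (Y ∩ Z))') and 3 ∉ Y, so 3 ∉ (Z ∖ (X ∪ (Y ∩ Z))') ∪ Y

No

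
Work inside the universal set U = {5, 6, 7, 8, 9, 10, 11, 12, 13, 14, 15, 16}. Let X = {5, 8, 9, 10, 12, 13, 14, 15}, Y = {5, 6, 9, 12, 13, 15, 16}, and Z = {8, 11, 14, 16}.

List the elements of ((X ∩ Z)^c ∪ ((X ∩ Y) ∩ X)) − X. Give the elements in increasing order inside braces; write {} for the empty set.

X ∩ Z = {8, 14}
(X ∩ Z)^c = {5, 6, 7, 9, 10, 11, 12, 13, 15, 16}
X ∩ Y = {5, 9, 12, 13, 15}
(X ∩ Y) ∩ X = {5, 9, 12, 13, 15}
(X ∩ Z)^c ∪ ((X ∩ Y) ∩ X) = {5, 6, 7, 9, 10, 11, 12, 13, 15, 16}
((X ∩ Z)^c ∪ ((X ∩ Y) ∩ X)) − X = {6, 7, 11, 16}

{6, 7, 11, 16}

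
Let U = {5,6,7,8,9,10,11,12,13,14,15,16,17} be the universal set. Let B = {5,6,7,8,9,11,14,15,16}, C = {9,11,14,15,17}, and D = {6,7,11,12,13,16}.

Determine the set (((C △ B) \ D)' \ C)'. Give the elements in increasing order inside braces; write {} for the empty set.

{5,8,9,11,14,15,17}

C △ B = {5,6,7,8,16,17}
(C △ B) \ D = {5,8,17}
((C △ B) \ D)' = {6,7,9,10,11,12,13,14,15,16}
((C △ B) \ D)' \ C = {6,7,10,12,13,16}
(((C △ B) \ D)' \ C)' = {5,8,9,11,14,15,17}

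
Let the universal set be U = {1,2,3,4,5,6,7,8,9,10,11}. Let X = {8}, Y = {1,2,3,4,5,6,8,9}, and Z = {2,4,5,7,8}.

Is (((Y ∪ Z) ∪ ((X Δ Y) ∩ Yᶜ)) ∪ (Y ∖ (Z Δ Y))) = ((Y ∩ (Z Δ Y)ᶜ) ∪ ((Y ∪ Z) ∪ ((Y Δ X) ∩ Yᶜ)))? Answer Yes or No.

Yes

Y ∪ Z = {1,2,3,4,5,6,7,8,9}
X Δ Y = {1,2,3,4,5,6,9}
Yᶜ = {7,10,11}
(X Δ Y) ∩ Yᶜ = {}
(Y ∪ Z) ∪ ((X Δ Y) ∩ Yᶜ) = {1,2,3,4,5,6,7,8,9}
Z Δ Y = {1,3,6,7,9}
Y ∖ (Z Δ Y) = {2,4,5,8}
((Y ∪ Z) ∪ ((X Δ Y) ∩ Yᶜ)) ∪ (Y ∖ (Z Δ Y)) = {1,2,3,4,5,6,7,8,9}
(Z Δ Y)ᶜ = {2,4,5,8,10,11}
Y ∩ (Z Δ Y)ᶜ = {2,4,5,8}
Y Δ X = {1,2,3,4,5,6,9}
(Y Δ X) ∩ Yᶜ = {}
(Y ∪ Z) ∪ ((Y Δ X) ∩ Yᶜ) = {1,2,3,4,5,6,7,8,9}
(Y ∩ (Z Δ Y)ᶜ) ∪ ((Y ∪ Z) ∪ ((Y Δ X) ∩ Yᶜ)) = {1,2,3,4,5,6,7,8,9}
Both equal {1,2,3,4,5,6,7,8,9}, so ((Y ∪ Z) ∪ ((X Δ Y) ∩ Yᶜ)) ∪ (Y ∖ (Z Δ Y)) = (Y ∩ (Z Δ Y)ᶜ) ∪ ((Y ∪ Z) ∪ ((Y Δ X) ∩ Yᶜ)).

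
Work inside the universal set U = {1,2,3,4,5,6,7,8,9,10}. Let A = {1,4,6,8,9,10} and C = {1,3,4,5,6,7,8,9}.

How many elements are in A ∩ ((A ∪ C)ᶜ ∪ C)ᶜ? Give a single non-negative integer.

A ∪ C = {1,3,4,5,6,7,8,9,10}
(A ∪ C)ᶜ = {2}
(A ∪ C)ᶜ ∪ C = {1,2,3,4,5,6,7,8,9}
((A ∪ C)ᶜ ∪ C)ᶜ = {10}
A ∩ ((A ∪ C)ᶜ ∪ C)ᶜ = {10}
|A ∩ ((A ∪ C)ᶜ ∪ C)ᶜ| = 1

1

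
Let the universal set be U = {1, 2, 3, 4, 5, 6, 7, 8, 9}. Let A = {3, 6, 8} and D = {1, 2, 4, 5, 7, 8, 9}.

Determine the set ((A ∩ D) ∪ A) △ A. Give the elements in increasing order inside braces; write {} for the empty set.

{}

A ∩ D = {8}
(A ∩ D) ∪ A = {3, 6, 8}
((A ∩ D) ∪ A) △ A = {}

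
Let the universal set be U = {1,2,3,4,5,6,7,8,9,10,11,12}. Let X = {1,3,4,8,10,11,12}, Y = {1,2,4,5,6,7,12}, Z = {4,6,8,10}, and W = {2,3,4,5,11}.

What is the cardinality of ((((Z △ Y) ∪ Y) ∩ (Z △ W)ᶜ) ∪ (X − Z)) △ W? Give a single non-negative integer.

Z △ Y = {1,2,5,7,8,10,12}
(Z △ Y) ∪ Y = {1,2,4,5,6,7,8,10,12}
Z △ W = {2,3,5,6,8,10,11}
(Z △ W)ᶜ = {1,4,7,9,12}
((Z △ Y) ∪ Y) ∩ (Z △ W)ᶜ = {1,4,7,12}
X − Z = {1,3,11,12}
(((Z △ Y) ∪ Y) ∩ (Z △ W)ᶜ) ∪ (X − Z) = {1,3,4,7,11,12}
((((Z △ Y) ∪ Y) ∩ (Z △ W)ᶜ) ∪ (X − Z)) △ W = {1,2,5,7,12}
|((((Z △ Y) ∪ Y) ∩ (Z △ W)ᶜ) ∪ (X − Z)) △ W| = 5

5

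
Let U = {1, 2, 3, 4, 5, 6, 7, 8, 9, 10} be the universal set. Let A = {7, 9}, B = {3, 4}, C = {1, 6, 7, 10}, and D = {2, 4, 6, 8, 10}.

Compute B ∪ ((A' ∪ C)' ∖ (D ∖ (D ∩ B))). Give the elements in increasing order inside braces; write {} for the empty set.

{3, 4, 9}

A' = {1, 2, 3, 4, 5, 6, 8, 10}
A' ∪ C = {1, 2, 3, 4, 5, 6, 7, 8, 10}
(A' ∪ C)' = {9}
D ∩ B = {4}
D ∖ (D ∩ B) = {2, 6, 8, 10}
(A' ∪ C)' ∖ (D ∖ (D ∩ B)) = {9}
B ∪ ((A' ∪ C)' ∖ (D ∖ (D ∩ B))) = {3, 4, 9}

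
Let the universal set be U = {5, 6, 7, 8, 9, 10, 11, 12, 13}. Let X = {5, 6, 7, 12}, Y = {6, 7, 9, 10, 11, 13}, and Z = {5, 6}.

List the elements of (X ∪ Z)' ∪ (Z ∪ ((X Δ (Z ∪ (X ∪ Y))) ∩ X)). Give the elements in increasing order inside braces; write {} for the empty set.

X ∪ Z = {5, 6, 7, 12}
(X ∪ Z)' = {8, 9, 10, 11, 13}
X ∪ Y = {5, 6, 7, 9, 10, 11, 12, 13}
Z ∪ (X ∪ Y) = {5, 6, 7, 9, 10, 11, 12, 13}
X Δ (Z ∪ (X ∪ Y)) = {9, 10, 11, 13}
(X Δ (Z ∪ (X ∪ Y))) ∩ X = {}
Z ∪ ((X Δ (Z ∪ (X ∪ Y))) ∩ X) = {5, 6}
(X ∪ Z)' ∪ (Z ∪ ((X Δ (Z ∪ (X ∪ Y))) ∩ X)) = {5, 6, 8, 9, 10, 11, 13}

{5, 6, 8, 9, 10, 11, 13}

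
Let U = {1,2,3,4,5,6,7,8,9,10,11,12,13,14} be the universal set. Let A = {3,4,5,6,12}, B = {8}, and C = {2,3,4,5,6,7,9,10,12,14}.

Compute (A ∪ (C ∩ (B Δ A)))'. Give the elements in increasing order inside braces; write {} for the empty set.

{1,2,7,8,9,10,11,13,14}

B Δ A = {3,4,5,6,8,12}
C ∩ (B Δ A) = {3,4,5,6,12}
A ∪ (C ∩ (B Δ A)) = {3,4,5,6,12}
(A ∪ (C ∩ (B Δ A)))' = {1,2,7,8,9,10,11,13,14}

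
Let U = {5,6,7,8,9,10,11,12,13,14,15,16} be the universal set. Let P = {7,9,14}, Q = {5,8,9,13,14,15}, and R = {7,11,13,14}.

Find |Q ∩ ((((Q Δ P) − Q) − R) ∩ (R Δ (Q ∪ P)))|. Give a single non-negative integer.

Q Δ P = {5,7,8,13,15}
(Q Δ P) − Q = {7}
((Q Δ P) − Q) − R = {}
Q ∪ P = {5,7,8,9,13,14,15}
R Δ (Q ∪ P) = {5,8,9,11,15}
(((Q Δ P) − Q) − R) ∩ (R Δ (Q ∪ P)) = {}
Q ∩ ((((Q Δ P) − Q) − R) ∩ (R Δ (Q ∪ P))) = {}
|Q ∩ ((((Q Δ P) − Q) − R) ∩ (R Δ (Q ∪ P)))| = 0

0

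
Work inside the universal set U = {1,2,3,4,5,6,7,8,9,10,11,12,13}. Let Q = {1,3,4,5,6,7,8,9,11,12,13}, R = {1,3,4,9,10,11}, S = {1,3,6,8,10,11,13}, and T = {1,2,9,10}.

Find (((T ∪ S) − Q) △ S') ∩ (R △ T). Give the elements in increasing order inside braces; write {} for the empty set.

T ∪ S = {1,2,3,6,8,9,10,11,13}
(T ∪ S) − Q = {2,10}
S' = {2,4,5,7,9,12}
((T ∪ S) − Q) △ S' = {4,5,7,9,10,12}
R △ T = {2,3,4,11}
(((T ∪ S) − Q) △ S') ∩ (R △ T) = {4}

{4}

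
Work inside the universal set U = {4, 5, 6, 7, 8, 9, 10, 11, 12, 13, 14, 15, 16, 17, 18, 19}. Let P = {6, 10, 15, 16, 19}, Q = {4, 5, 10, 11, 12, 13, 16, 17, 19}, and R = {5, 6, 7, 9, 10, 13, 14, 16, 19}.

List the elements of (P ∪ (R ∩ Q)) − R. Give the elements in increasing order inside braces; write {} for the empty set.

{15}

R ∩ Q = {5, 10, 13, 16, 19}
P ∪ (R ∩ Q) = {5, 6, 10, 13, 15, 16, 19}
(P ∪ (R ∩ Q)) − R = {15}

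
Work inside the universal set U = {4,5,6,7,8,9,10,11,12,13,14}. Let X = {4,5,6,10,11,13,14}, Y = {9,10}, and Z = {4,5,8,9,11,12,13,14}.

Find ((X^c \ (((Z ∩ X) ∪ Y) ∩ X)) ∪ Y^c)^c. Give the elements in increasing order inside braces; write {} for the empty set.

{10}

X^c = {7,8,9,12}
Z ∩ X = {4,5,11,13,14}
(Z ∩ X) ∪ Y = {4,5,9,10,11,13,14}
((Z ∩ X) ∪ Y) ∩ X = {4,5,10,11,13,14}
X^c \ (((Z ∩ X) ∪ Y) ∩ X) = {7,8,9,12}
Y^c = {4,5,6,7,8,11,12,13,14}
(X^c \ (((Z ∩ X) ∪ Y) ∩ X)) ∪ Y^c = {4,5,6,7,8,9,11,12,13,14}
((X^c \ (((Z ∩ X) ∪ Y) ∩ X)) ∪ Y^c)^c = {10}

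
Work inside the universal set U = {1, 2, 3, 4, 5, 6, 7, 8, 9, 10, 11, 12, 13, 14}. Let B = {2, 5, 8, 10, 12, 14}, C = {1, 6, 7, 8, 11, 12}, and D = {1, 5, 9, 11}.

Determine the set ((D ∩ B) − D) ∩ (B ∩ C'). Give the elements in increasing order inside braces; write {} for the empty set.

{}

D ∩ B = {5}
(D ∩ B) − D = {}
C' = {2, 3, 4, 5, 9, 10, 13, 14}
B ∩ C' = {2, 5, 10, 14}
((D ∩ B) − D) ∩ (B ∩ C') = {}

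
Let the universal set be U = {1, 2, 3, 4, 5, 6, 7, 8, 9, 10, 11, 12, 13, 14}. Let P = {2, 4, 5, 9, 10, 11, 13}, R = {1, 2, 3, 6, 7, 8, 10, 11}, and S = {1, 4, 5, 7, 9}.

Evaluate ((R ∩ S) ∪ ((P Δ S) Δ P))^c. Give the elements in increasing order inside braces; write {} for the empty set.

R ∩ S = {1, 7}
P Δ S = {1, 2, 7, 10, 11, 13}
(P Δ S) Δ P = {1, 4, 5, 7, 9}
(R ∩ S) ∪ ((P Δ S) Δ P) = {1, 4, 5, 7, 9}
((R ∩ S) ∪ ((P Δ S) Δ P))^c = {2, 3, 6, 8, 10, 11, 12, 13, 14}

{2, 3, 6, 8, 10, 11, 12, 13, 14}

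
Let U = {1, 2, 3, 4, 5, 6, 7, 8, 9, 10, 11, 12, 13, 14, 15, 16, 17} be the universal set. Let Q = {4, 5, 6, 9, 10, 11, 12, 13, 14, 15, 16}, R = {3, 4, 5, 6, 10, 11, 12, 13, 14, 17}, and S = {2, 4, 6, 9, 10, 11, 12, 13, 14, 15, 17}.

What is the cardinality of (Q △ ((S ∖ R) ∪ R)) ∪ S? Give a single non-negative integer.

S ∖ R = {2, 9, 15}
(S ∖ R) ∪ R = {2, 3, 4, 5, 6, 9, 10, 11, 12, 13, 14, 15, 17}
Q △ ((S ∖ R) ∪ R) = {2, 3, 16, 17}
(Q △ ((S ∖ R) ∪ R)) ∪ S = {2, 3, 4, 6, 9, 10, 11, 12, 13, 14, 15, 16, 17}
|(Q △ ((S ∖ R) ∪ R)) ∪ S| = 13

13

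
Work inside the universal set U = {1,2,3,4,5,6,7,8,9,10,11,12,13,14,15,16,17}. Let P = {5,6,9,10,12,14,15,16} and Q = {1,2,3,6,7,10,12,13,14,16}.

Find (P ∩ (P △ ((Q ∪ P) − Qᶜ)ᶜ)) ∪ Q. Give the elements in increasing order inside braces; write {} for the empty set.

{1,2,3,6,7,10,12,13,14,16}

Q ∪ P = {1,2,3,5,6,7,9,10,12,13,14,15,16}
Qᶜ = {4,5,8,9,11,15,17}
(Q ∪ P) − Qᶜ = {1,2,3,6,7,10,12,13,14,16}
((Q ∪ P) − Qᶜ)ᶜ = {4,5,8,9,11,15,17}
P △ ((Q ∪ P) − Qᶜ)ᶜ = {4,6,8,10,11,12,14,16,17}
P ∩ (P △ ((Q ∪ P) − Qᶜ)ᶜ) = {6,10,12,14,16}
(P ∩ (P △ ((Q ∪ P) − Qᶜ)ᶜ)) ∪ Q = {1,2,3,6,7,10,12,13,14,16}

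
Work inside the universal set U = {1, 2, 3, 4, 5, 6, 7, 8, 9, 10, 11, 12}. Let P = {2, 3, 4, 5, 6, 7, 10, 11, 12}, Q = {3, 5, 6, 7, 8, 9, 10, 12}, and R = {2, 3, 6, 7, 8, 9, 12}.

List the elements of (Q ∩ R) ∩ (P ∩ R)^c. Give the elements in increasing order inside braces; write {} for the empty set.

Q ∩ R = {3, 6, 7, 8, 9, 12}
P ∩ R = {2, 3, 6, 7, 12}
(P ∩ R)^c = {1, 4, 5, 8, 9, 10, 11}
(Q ∩ R) ∩ (P ∩ R)^c = {8, 9}

{8, 9}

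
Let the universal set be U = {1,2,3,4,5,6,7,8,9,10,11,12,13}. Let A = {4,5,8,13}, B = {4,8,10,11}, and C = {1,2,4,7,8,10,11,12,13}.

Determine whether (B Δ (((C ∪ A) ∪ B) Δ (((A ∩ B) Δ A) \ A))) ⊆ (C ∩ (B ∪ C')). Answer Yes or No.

C ∪ A = {1,2,4,5,7,8,10,11,12,13}
(C ∪ A) ∪ B = {1,2,4,5,7,8,10,11,12,13}
A ∩ B = {4,8}
(A ∩ B) Δ A = {5,13}
((A ∩ B) Δ A) \ A = {}
((C ∪ A) ∪ B) Δ (((A ∩ B) Δ A) \ A) = {1,2,4,5,7,8,10,11,12,13}
B Δ (((C ∪ A) ∪ B) Δ (((A ∩ B) Δ A) \ A)) = {1,2,5,7,12,13}
C' = {3,5,6,9}
B ∪ C' = {3,4,5,6,8,9,10,11}
C ∩ (B ∪ C') = {4,8,10,11}
1 ∈ B Δ (((C ∪ A) ∪ B) Δ (((A ∩ B) Δ A) \ A)) but 1 ∉ C ∩ (B ∪ C'), so the inclusion fails.

No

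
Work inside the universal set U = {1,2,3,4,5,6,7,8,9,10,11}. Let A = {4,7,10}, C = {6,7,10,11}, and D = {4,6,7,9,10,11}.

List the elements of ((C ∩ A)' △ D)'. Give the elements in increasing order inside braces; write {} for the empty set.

{4,6,9,11}

C ∩ A = {7,10}
(C ∩ A)' = {1,2,3,4,5,6,8,9,11}
(C ∩ A)' △ D = {1,2,3,5,7,8,10}
((C ∩ A)' △ D)' = {4,6,9,11}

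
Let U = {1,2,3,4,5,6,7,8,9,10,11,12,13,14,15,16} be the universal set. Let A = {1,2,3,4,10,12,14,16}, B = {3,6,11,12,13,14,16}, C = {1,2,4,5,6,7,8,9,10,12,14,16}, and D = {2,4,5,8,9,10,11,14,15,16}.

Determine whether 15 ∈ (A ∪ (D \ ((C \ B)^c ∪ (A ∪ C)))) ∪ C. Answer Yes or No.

No

15 ∉ C and 15 ∉ B, so 15 ∉ C \ B
15 ∈ (C \ B)^c since 15 ∉ (C \ B)
15 ∉ A and 15 ∉ C, so 15 ∉ A ∪ C
15 ∈ (C \ B)^c and 15 ∉ (A ∪ C), so 15 ∈ (C \ B)^c ∪ (A ∪ C)
15 ∈ D and 15 ∈ ((C \ B)^c ∪ (A ∪ C)), so 15 ∉ D \ ((C \ B)^c ∪ (A ∪ C))
15 ∉ A and 15 ∉ (D \ ((C \ B)^c ∪ (A ∪ C))), so 15 ∉ A ∪ (D \ ((C \ B)^c ∪ (A ∪ C)))
15 ∉ (A ∪ (D \ ((C \ B)^c ∪ (A ∪ C)))) and 15 ∉ C, so 15 ∉ (A ∪ (D \ ((C \ B)^c ∪ (A ∪ C)))) ∪ C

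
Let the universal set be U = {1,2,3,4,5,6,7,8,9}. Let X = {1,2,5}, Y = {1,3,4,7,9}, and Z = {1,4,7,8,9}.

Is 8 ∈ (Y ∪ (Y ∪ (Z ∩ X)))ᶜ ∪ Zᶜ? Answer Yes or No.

8 ∈ Z and 8 ∉ X, so 8 ∉ Z ∩ X
8 ∉ Y and 8 ∉ (Z ∩ X), so 8 ∉ Y ∪ (Z ∩ X)
8 ∉ Y and 8 ∉ (Y ∪ (Z ∩ X)), so 8 ∉ Y ∪ (Y ∪ (Z ∩ X))
8 ∈ (Y ∪ (Y ∪ (Z ∩ X)))ᶜ since 8 ∉ (Y ∪ (Y ∪ (Z ∩ X)))
8 ∈ Z, so 8 ∉ Zᶜ
8 ∈ (Y ∪ (Y ∪ (Z ∩ X)))ᶜ and 8 ∉ Zᶜ, so 8 ∈ (Y ∪ (Y ∪ (Z ∩ X)))ᶜ ∪ Zᶜ

Yes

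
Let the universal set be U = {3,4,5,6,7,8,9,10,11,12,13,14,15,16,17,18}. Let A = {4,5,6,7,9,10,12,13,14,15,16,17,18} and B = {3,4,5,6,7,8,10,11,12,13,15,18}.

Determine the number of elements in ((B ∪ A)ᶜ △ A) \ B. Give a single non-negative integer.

B ∪ A = {3,4,5,6,7,8,9,10,11,12,13,14,15,16,17,18}
(B ∪ A)ᶜ = {}
(B ∪ A)ᶜ △ A = {4,5,6,7,9,10,12,13,14,15,16,17,18}
((B ∪ A)ᶜ △ A) \ B = {9,14,16,17}
|((B ∪ A)ᶜ △ A) \ B| = 4

4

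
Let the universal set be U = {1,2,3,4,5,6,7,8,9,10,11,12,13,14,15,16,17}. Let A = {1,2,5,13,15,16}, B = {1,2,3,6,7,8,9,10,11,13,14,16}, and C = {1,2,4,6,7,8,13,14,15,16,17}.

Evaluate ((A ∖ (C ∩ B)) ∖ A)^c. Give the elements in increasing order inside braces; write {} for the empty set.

C ∩ B = {1,2,6,7,8,13,14,16}
A ∖ (C ∩ B) = {5,15}
(A ∖ (C ∩ B)) ∖ A = {}
((A ∖ (C ∩ B)) ∖ A)^c = {1,2,3,4,5,6,7,8,9,10,11,12,13,14,15,16,17}

{1,2,3,4,5,6,7,8,9,10,11,12,13,14,15,16,17}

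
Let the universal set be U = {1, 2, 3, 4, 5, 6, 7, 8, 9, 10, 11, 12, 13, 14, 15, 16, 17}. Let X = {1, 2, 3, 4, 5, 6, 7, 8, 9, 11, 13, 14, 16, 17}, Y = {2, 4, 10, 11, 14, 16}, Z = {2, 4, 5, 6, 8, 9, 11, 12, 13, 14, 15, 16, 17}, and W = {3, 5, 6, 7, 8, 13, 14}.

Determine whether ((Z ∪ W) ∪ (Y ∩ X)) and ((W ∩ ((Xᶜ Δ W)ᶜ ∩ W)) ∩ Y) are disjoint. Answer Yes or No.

Yes

Z ∪ W = {2, 3, 4, 5, 6, 7, 8, 9, 11, 12, 13, 14, 15, 16, 17}
Y ∩ X = {2, 4, 11, 14, 16}
(Z ∪ W) ∪ (Y ∩ X) = {2, 3, 4, 5, 6, 7, 8, 9, 11, 12, 13, 14, 15, 16, 17}
Xᶜ = {10, 12, 15}
Xᶜ Δ W = {3, 5, 6, 7, 8, 10, 12, 13, 14, 15}
(Xᶜ Δ W)ᶜ = {1, 2, 4, 9, 11, 16, 17}
(Xᶜ Δ W)ᶜ ∩ W = {}
W ∩ ((Xᶜ Δ W)ᶜ ∩ W) = {}
(W ∩ ((Xᶜ Δ W)ᶜ ∩ W)) ∩ Y = {}
{2, 3, 4, 5, 6, 7, 8, 9, 11, 12, 13, 14, 15, 16, 17} and {} share no elements.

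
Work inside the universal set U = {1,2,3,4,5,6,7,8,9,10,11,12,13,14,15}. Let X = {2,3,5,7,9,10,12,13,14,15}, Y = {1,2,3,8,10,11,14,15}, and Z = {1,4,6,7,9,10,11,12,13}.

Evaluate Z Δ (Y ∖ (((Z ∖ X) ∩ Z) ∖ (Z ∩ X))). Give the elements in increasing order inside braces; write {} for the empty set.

Z ∖ X = {1,4,6,11}
(Z ∖ X) ∩ Z = {1,4,6,11}
Z ∩ X = {7,9,10,12,13}
((Z ∖ X) ∩ Z) ∖ (Z ∩ X) = {1,4,6,11}
Y ∖ (((Z ∖ X) ∩ Z) ∖ (Z ∩ X)) = {2,3,8,10,14,15}
Z Δ (Y ∖ (((Z ∖ X) ∩ Z) ∖ (Z ∩ X))) = {1,2,3,4,6,7,8,9,11,12,13,14,15}

{1,2,3,4,6,7,8,9,11,12,13,14,15}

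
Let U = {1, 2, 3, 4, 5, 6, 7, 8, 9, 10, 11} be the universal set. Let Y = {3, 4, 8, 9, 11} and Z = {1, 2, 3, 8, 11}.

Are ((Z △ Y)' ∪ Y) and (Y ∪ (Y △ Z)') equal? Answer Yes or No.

Z △ Y = {1, 2, 4, 9}
(Z △ Y)' = {3, 5, 6, 7, 8, 10, 11}
(Z △ Y)' ∪ Y = {3, 4, 5, 6, 7, 8, 9, 10, 11}
Y △ Z = {1, 2, 4, 9}
(Y △ Z)' = {3, 5, 6, 7, 8, 10, 11}
Y ∪ (Y △ Z)' = {3, 4, 5, 6, 7, 8, 9, 10, 11}
Both equal {3, 4, 5, 6, 7, 8, 9, 10, 11}, so (Z △ Y)' ∪ Y = Y ∪ (Y △ Z)'.

Yes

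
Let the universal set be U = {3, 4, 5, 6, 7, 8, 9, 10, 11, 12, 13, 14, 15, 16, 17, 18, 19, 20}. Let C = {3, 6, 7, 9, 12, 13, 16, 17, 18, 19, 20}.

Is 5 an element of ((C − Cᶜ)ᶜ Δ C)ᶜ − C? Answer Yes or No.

No

5 ∉ C, so 5 ∈ Cᶜ
5 ∉ C and 5 ∈ Cᶜ, so 5 ∉ C − Cᶜ
5 ∈ (C − Cᶜ)ᶜ since 5 ∉ (C − Cᶜ)
5 ∈ (C − Cᶜ)ᶜ and 5 ∉ C, so 5 ∈ (C − Cᶜ)ᶜ Δ C
5 ∉ ((C − Cᶜ)ᶜ Δ C)ᶜ since 5 ∈ ((C − Cᶜ)ᶜ Δ C)
5 ∉ ((C − Cᶜ)ᶜ Δ C)ᶜ and 5 ∉ C, so 5 ∉ ((C − Cᶜ)ᶜ Δ C)ᶜ − C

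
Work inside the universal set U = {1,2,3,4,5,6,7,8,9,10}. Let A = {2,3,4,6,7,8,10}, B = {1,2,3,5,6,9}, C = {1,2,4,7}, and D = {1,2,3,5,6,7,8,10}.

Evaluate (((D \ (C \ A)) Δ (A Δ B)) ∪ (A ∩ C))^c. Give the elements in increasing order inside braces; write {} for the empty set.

{5,8,10}

C \ A = {1}
D \ (C \ A) = {2,3,5,6,7,8,10}
A Δ B = {1,4,5,7,8,9,10}
(D \ (C \ A)) Δ (A Δ B) = {1,2,3,4,6,9}
A ∩ C = {2,4,7}
((D \ (C \ A)) Δ (A Δ B)) ∪ (A ∩ C) = {1,2,3,4,6,7,9}
(((D \ (C \ A)) Δ (A Δ B)) ∪ (A ∩ C))^c = {5,8,10}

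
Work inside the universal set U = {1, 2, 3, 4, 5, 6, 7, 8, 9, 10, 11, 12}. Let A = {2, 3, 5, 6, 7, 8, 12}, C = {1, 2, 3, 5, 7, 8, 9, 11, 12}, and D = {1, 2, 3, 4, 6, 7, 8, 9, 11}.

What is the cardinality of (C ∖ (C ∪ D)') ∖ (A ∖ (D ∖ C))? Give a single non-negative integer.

3

C ∪ D = {1, 2, 3, 4, 5, 6, 7, 8, 9, 11, 12}
(C ∪ D)' = {10}
C ∖ (C ∪ D)' = {1, 2, 3, 5, 7, 8, 9, 11, 12}
D ∖ C = {4, 6}
A ∖ (D ∖ C) = {2, 3, 5, 7, 8, 12}
(C ∖ (C ∪ D)') ∖ (A ∖ (D ∖ C)) = {1, 9, 11}
|(C ∖ (C ∪ D)') ∖ (A ∖ (D ∖ C))| = 3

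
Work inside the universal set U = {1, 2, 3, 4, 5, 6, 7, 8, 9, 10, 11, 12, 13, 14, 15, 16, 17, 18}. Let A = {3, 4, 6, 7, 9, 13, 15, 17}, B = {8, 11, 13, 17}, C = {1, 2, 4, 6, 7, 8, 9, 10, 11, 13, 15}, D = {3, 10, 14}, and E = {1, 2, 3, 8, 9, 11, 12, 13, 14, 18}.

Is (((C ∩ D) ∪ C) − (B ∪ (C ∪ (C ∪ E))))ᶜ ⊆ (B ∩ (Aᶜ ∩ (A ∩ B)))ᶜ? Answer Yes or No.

Yes

C ∩ D = {10}
(C ∩ D) ∪ C = {1, 2, 4, 6, 7, 8, 9, 10, 11, 13, 15}
C ∪ E = {1, 2, 3, 4, 6, 7, 8, 9, 10, 11, 12, 13, 14, 15, 18}
C ∪ (C ∪ E) = {1, 2, 3, 4, 6, 7, 8, 9, 10, 11, 12, 13, 14, 15, 18}
B ∪ (C ∪ (C ∪ E)) = {1, 2, 3, 4, 6, 7, 8, 9, 10, 11, 12, 13, 14, 15, 17, 18}
((C ∩ D) ∪ C) − (B ∪ (C ∪ (C ∪ E))) = {}
(((C ∩ D) ∪ C) − (B ∪ (C ∪ (C ∪ E))))ᶜ = {1, 2, 3, 4, 5, 6, 7, 8, 9, 10, 11, 12, 13, 14, 15, 16, 17, 18}
Aᶜ = {1, 2, 5, 8, 10, 11, 12, 14, 16, 18}
A ∩ B = {13, 17}
Aᶜ ∩ (A ∩ B) = {}
B ∩ (Aᶜ ∩ (A ∩ B)) = {}
(B ∩ (Aᶜ ∩ (A ∩ B)))ᶜ = {1, 2, 3, 4, 5, 6, 7, 8, 9, 10, 11, 12, 13, 14, 15, 16, 17, 18}
Every element of {1, 2, 3, 4, 5, 6, 7, 8, 9, 10, 11, 12, 13, 14, 15, 16, 17, 18} is in {1, 2, 3, 4, 5, 6, 7, 8, 9, 10, 11, 12, 13, 14, 15, 16, 17, 18}, so (((C ∩ D) ∪ C) − (B ∪ (C ∪ (C ∪ E))))ᶜ ⊆ (B ∩ (Aᶜ ∩ (A ∩ B)))ᶜ.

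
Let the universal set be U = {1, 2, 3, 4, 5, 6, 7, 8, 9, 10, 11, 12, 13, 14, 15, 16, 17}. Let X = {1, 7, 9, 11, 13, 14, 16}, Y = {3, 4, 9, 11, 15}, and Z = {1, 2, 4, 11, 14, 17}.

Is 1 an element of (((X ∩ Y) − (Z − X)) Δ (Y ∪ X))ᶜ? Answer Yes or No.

No

1 ∈ X and 1 ∉ Y, so 1 ∉ X ∩ Y
1 ∈ Z and 1 ∈ X, so 1 ∉ Z − X
1 ∉ (X ∩ Y) and 1 ∉ (Z − X), so 1 ∉ (X ∩ Y) − (Z − X)
1 ∉ Y and 1 ∈ X, so 1 ∈ Y ∪ X
1 ∉ ((X ∩ Y) − (Z − X)) and 1 ∈ (Y ∪ X), so 1 ∈ ((X ∩ Y) − (Z − X)) Δ (Y ∪ X)
1 ∉ (((X ∩ Y) − (Z − X)) Δ (Y ∪ X))ᶜ since 1 ∈ (((X ∩ Y) − (Z − X)) Δ (Y ∪ X))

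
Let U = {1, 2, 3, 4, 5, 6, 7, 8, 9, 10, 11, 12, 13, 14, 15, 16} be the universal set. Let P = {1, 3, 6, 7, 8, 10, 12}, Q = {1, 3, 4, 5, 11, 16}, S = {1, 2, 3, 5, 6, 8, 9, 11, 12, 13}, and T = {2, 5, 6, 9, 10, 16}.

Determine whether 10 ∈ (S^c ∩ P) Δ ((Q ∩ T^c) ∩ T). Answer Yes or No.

Yes

10 ∉ S, so 10 ∈ S^c
10 ∈ S^c and 10 ∈ P, so 10 ∈ S^c ∩ P
10 ∈ T, so 10 ∉ T^c
10 ∉ Q and 10 ∉ T^c, so 10 ∉ Q ∩ T^c
10 ∉ (Q ∩ T^c) and 10 ∈ T, so 10 ∉ (Q ∩ T^c) ∩ T
10 ∈ (S^c ∩ P) and 10 ∉ ((Q ∩ T^c) ∩ T), so 10 ∈ (S^c ∩ P) Δ ((Q ∩ T^c) ∩ T)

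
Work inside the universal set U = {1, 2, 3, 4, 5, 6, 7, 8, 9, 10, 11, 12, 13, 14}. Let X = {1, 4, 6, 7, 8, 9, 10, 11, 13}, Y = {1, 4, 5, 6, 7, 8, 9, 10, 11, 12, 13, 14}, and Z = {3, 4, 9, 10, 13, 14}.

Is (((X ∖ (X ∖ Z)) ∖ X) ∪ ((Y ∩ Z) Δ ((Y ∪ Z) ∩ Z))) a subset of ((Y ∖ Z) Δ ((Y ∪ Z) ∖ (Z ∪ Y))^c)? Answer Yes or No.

Yes

X ∖ Z = {1, 6, 7, 8, 11}
X ∖ (X ∖ Z) = {4, 9, 10, 13}
(X ∖ (X ∖ Z)) ∖ X = {}
Y ∩ Z = {4, 9, 10, 13, 14}
Y ∪ Z = {1, 3, 4, 5, 6, 7, 8, 9, 10, 11, 12, 13, 14}
(Y ∪ Z) ∩ Z = {3, 4, 9, 10, 13, 14}
(Y ∩ Z) Δ ((Y ∪ Z) ∩ Z) = {3}
((X ∖ (X ∖ Z)) ∖ X) ∪ ((Y ∩ Z) Δ ((Y ∪ Z) ∩ Z)) = {3}
Y ∖ Z = {1, 5, 6, 7, 8, 11, 12}
Z ∪ Y = {1, 3, 4, 5, 6, 7, 8, 9, 10, 11, 12, 13, 14}
(Y ∪ Z) ∖ (Z ∪ Y) = {}
((Y ∪ Z) ∖ (Z ∪ Y))^c = {1, 2, 3, 4, 5, 6, 7, 8, 9, 10, 11, 12, 13, 14}
(Y ∖ Z) Δ ((Y ∪ Z) ∖ (Z ∪ Y))^c = {2, 3, 4, 9, 10, 13, 14}
Every element of {3} is in {2, 3, 4, 9, 10, 13, 14}, so ((X ∖ (X ∖ Z)) ∖ X) ∪ ((Y ∩ Z) Δ ((Y ∪ Z) ∩ Z)) ⊆ (Y ∖ Z) Δ ((Y ∪ Z) ∖ (Z ∪ Y))^c.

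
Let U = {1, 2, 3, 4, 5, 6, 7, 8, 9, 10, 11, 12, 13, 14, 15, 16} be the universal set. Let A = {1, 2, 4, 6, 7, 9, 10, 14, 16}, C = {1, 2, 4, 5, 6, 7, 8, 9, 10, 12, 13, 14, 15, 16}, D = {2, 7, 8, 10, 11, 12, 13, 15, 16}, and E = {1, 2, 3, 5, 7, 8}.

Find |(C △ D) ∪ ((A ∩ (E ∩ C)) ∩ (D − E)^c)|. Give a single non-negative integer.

9

C △ D = {1, 4, 5, 6, 9, 11, 14}
E ∩ C = {1, 2, 5, 7, 8}
A ∩ (E ∩ C) = {1, 2, 7}
D − E = {10, 11, 12, 13, 15, 16}
(D − E)^c = {1, 2, 3, 4, 5, 6, 7, 8, 9, 14}
(A ∩ (E ∩ C)) ∩ (D − E)^c = {1, 2, 7}
(C △ D) ∪ ((A ∩ (E ∩ C)) ∩ (D − E)^c) = {1, 2, 4, 5, 6, 7, 9, 11, 14}
|(C △ D) ∪ ((A ∩ (E ∩ C)) ∩ (D − E)^c)| = 9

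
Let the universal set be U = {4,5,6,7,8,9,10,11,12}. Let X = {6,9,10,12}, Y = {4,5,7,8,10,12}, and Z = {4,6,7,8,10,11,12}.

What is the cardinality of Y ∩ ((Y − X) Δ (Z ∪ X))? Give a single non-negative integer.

3

Y − X = {4,5,7,8}
Z ∪ X = {4,6,7,8,9,10,11,12}
(Y − X) Δ (Z ∪ X) = {5,6,9,10,11,12}
Y ∩ ((Y − X) Δ (Z ∪ X)) = {5,10,12}
|Y ∩ ((Y − X) Δ (Z ∪ X))| = 3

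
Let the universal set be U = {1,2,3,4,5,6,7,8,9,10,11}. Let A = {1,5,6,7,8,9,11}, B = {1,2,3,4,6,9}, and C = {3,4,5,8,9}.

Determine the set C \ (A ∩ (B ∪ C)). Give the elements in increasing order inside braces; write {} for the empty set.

{3,4}

B ∪ C = {1,2,3,4,5,6,8,9}
A ∩ (B ∪ C) = {1,5,6,8,9}
C \ (A ∩ (B ∪ C)) = {3,4}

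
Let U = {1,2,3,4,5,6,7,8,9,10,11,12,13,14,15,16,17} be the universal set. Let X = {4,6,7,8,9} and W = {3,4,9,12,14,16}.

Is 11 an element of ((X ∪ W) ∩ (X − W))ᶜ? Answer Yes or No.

Yes

11 ∉ X and 11 ∉ W, so 11 ∉ X ∪ W
11 ∉ X and 11 ∉ W, so 11 ∉ X − W
11 ∉ (X ∪ W) and 11 ∉ (X − W), so 11 ∉ (X ∪ W) ∩ (X − W)
11 ∈ ((X ∪ W) ∩ (X − W))ᶜ since 11 ∉ ((X ∪ W) ∩ (X − W))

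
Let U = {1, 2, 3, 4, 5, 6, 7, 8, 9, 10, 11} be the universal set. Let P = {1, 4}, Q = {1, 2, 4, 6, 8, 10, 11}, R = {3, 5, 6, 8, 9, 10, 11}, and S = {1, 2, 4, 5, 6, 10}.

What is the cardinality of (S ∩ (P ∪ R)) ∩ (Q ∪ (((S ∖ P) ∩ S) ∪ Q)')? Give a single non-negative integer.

P ∪ R = {1, 3, 4, 5, 6, 8, 9, 10, 11}
S ∩ (P ∪ R) = {1, 4, 5, 6, 10}
S ∖ P = {2, 5, 6, 10}
(S ∖ P) ∩ S = {2, 5, 6, 10}
((S ∖ P) ∩ S) ∪ Q = {1, 2, 4, 5, 6, 8, 10, 11}
(((S ∖ P) ∩ S) ∪ Q)' = {3, 7, 9}
Q ∪ (((S ∖ P) ∩ S) ∪ Q)' = {1, 2, 3, 4, 6, 7, 8, 9, 10, 11}
(S ∩ (P ∪ R)) ∩ (Q ∪ (((S ∖ P) ∩ S) ∪ Q)') = {1, 4, 6, 10}
|(S ∩ (P ∪ R)) ∩ (Q ∪ (((S ∖ P) ∩ S) ∪ Q)')| = 4

4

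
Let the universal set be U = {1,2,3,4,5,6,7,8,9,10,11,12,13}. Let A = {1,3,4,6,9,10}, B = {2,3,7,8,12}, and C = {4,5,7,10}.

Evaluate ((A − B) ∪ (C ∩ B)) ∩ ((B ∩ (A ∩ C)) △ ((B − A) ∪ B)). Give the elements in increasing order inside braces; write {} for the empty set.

A − B = {1,4,6,9,10}
C ∩ B = {7}
(A − B) ∪ (C ∩ B) = {1,4,6,7,9,10}
A ∩ C = {4,10}
B ∩ (A ∩ C) = {}
B − A = {2,7,8,12}
(B − A) ∪ B = {2,3,7,8,12}
(B ∩ (A ∩ C)) △ ((B − A) ∪ B) = {2,3,7,8,12}
((A − B) ∪ (C ∩ B)) ∩ ((B ∩ (A ∩ C)) △ ((B − A) ∪ B)) = {7}

{7}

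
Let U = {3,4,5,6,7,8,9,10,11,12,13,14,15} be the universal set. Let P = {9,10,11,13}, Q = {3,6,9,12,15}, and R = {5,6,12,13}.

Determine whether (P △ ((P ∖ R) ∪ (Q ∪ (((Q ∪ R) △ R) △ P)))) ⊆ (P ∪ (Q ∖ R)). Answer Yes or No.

No

P ∖ R = {9,10,11}
Q ∪ R = {3,5,6,9,12,13,15}
(Q ∪ R) △ R = {3,9,15}
((Q ∪ R) △ R) △ P = {3,10,11,13,15}
Q ∪ (((Q ∪ R) △ R) △ P) = {3,6,9,10,11,12,13,15}
(P ∖ R) ∪ (Q ∪ (((Q ∪ R) △ R) △ P)) = {3,6,9,10,11,12,13,15}
P △ ((P ∖ R) ∪ (Q ∪ (((Q ∪ R) △ R) △ P))) = {3,6,12,15}
Q ∖ R = {3,9,15}
P ∪ (Q ∖ R) = {3,9,10,11,13,15}
6 ∈ P △ ((P ∖ R) ∪ (Q ∪ (((Q ∪ R) △ R) △ P))) but 6 ∉ P ∪ (Q ∖ R), so the inclusion fails.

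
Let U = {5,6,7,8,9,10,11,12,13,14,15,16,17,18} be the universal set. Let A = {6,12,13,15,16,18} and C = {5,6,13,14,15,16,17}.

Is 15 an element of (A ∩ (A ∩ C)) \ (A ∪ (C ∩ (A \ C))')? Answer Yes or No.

15 ∈ A and 15 ∈ C, so 15 ∈ A ∩ C
15 ∈ A and 15 ∈ (A ∩ C), so 15 ∈ A ∩ (A ∩ C)
15 ∈ A and 15 ∈ C, so 15 ∉ A \ C
15 ∈ C and 15 ∉ (A \ C), so 15 ∉ C ∩ (A \ C)
15 ∈ (C ∩ (A \ C))' since 15 ∉ (C ∩ (A \ C))
15 ∈ A and 15 ∈ (C ∩ (A \ C))', so 15 ∈ A ∪ (C ∩ (A \ C))'
15 ∈ (A ∩ (A ∩ C)) and 15 ∈ (A ∪ (C ∩ (A \ C))'), so 15 ∉ (A ∩ (A ∩ C)) \ (A ∪ (C ∩ (A \ C))')

No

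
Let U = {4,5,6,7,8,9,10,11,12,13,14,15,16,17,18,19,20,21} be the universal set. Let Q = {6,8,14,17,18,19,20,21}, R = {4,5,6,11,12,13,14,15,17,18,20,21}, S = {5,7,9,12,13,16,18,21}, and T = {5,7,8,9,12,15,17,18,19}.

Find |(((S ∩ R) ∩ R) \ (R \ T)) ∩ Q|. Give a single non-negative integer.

1

S ∩ R = {5,12,13,18,21}
(S ∩ R) ∩ R = {5,12,13,18,21}
R \ T = {4,6,11,13,14,20,21}
((S ∩ R) ∩ R) \ (R \ T) = {5,12,18}
(((S ∩ R) ∩ R) \ (R \ T)) ∩ Q = {18}
|(((S ∩ R) ∩ R) \ (R \ T)) ∩ Q| = 1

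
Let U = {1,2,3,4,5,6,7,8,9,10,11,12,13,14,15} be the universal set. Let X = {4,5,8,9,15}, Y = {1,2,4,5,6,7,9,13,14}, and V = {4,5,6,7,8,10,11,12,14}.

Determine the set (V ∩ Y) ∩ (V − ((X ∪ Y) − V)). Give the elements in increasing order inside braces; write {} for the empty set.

V ∩ Y = {4,5,6,7,14}
X ∪ Y = {1,2,4,5,6,7,8,9,13,14,15}
(X ∪ Y) − V = {1,2,9,13,15}
V − ((X ∪ Y) − V) = {4,5,6,7,8,10,11,12,14}
(V ∩ Y) ∩ (V − ((X ∪ Y) − V)) = {4,5,6,7,14}

{4,5,6,7,14}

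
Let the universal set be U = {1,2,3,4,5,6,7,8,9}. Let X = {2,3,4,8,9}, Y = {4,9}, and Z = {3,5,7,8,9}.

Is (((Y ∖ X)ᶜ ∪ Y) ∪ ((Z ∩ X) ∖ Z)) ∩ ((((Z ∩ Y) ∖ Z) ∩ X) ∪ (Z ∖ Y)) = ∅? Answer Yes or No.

No

Y ∖ X = {}
(Y ∖ X)ᶜ = {1,2,3,4,5,6,7,8,9}
(Y ∖ X)ᶜ ∪ Y = {1,2,3,4,5,6,7,8,9}
Z ∩ X = {3,8,9}
(Z ∩ X) ∖ Z = {}
((Y ∖ X)ᶜ ∪ Y) ∪ ((Z ∩ X) ∖ Z) = {1,2,3,4,5,6,7,8,9}
Z ∩ Y = {9}
(Z ∩ Y) ∖ Z = {}
((Z ∩ Y) ∖ Z) ∩ X = {}
Z ∖ Y = {3,5,7,8}
(((Z ∩ Y) ∖ Z) ∩ X) ∪ (Z ∖ Y) = {3,5,7,8}
3 lies in both, so they are not disjoint.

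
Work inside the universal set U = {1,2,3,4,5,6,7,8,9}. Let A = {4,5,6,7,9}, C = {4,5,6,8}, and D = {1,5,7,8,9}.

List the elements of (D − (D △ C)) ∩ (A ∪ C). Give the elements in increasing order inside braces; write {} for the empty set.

{5,8}

D △ C = {1,4,6,7,9}
D − (D △ C) = {5,8}
A ∪ C = {4,5,6,7,8,9}
(D − (D △ C)) ∩ (A ∪ C) = {5,8}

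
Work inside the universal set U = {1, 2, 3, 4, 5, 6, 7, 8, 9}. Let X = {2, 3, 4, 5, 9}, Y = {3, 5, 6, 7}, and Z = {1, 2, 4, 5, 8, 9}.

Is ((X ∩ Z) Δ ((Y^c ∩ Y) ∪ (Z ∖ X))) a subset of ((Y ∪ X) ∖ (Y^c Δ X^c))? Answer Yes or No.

X ∩ Z = {2, 4, 5, 9}
Y^c = {1, 2, 4, 8, 9}
Y^c ∩ Y = {}
Z ∖ X = {1, 8}
(Y^c ∩ Y) ∪ (Z ∖ X) = {1, 8}
(X ∩ Z) Δ ((Y^c ∩ Y) ∪ (Z ∖ X)) = {1, 2, 4, 5, 8, 9}
Y ∪ X = {2, 3, 4, 5, 6, 7, 9}
X^c = {1, 6, 7, 8}
Y^c Δ X^c = {2, 4, 6, 7, 9}
(Y ∪ X) ∖ (Y^c Δ X^c) = {3, 5}
1 ∈ (X ∩ Z) Δ ((Y^c ∩ Y) ∪ (Z ∖ X)) but 1 ∉ (Y ∪ X) ∖ (Y^c Δ X^c), so the inclusion fails.

No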